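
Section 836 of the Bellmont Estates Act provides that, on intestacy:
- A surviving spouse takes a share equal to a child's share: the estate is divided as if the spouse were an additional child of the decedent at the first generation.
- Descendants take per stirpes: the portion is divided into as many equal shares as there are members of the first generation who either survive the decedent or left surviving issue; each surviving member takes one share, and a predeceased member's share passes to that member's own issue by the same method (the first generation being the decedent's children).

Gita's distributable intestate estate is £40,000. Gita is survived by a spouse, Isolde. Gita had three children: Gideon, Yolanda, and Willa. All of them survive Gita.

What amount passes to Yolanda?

The spouse counts as an additional share at the children's level, so there are 4 primary shares of £10,000. Isolde takes one such share (£10,000).
The children's combined portion (£30,000) is divided into 3 shares of £10,000: Gideon, Yolanda, and Willa each take £10,000.

Yolanda receives £10,000.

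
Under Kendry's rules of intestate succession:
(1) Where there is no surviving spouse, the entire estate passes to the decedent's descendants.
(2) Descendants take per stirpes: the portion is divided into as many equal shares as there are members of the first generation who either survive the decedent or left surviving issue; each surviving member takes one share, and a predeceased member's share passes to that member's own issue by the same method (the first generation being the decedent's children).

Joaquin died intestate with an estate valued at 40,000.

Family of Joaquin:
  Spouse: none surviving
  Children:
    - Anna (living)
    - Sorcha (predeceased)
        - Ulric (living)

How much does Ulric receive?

The entire 40,000 passes to the descendants.
That amount (40,000) is divided into 2 shares of 20,000: Anna takes 20,000; Sorcha's 20,000 share passes to Sorcha's issue.
Sorcha's share (20,000) passes entirely to Ulric.

Ulric receives 20,000.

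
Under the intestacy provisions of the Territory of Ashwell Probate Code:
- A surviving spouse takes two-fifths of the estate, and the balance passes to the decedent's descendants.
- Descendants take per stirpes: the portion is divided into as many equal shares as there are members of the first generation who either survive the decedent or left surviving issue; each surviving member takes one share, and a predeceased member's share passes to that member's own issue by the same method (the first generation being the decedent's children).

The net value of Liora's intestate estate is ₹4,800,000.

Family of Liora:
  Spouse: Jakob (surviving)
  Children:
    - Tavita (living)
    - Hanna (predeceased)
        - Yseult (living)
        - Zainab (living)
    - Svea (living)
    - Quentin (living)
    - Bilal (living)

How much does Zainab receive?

Zainab receives ₹288,000.

Jakob takes two-fifths of ₹4,800,000 = ₹1,920,000. The remaining ₹2,880,000 passes to the descendants.
The descendants' portion (₹2,880,000) is divided into 5 shares of ₹576,000: Tavita, Svea, Quentin, and Bilal each take ₹576,000; Hanna's ₹576,000 share passes to Hanna's issue.
Hanna's share (₹576,000) is divided into 2 shares of ₹288,000: Yseult and Zainab each take ₹288,000.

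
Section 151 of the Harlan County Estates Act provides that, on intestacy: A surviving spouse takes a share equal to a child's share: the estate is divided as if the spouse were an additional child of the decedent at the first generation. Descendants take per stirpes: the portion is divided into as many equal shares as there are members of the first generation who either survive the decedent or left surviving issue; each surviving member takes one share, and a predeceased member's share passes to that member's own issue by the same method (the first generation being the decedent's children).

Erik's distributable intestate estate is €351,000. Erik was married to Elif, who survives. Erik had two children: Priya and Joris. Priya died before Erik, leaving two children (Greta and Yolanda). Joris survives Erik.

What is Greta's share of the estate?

Greta receives €58,500.

The spouse counts as an additional share at the children's level, so there are 3 primary shares of €117,000. Elif takes one such share (€117,000).
The children's combined portion (€234,000) is divided into 2 shares of €117,000: Joris takes €117,000; Priya's €117,000 share passes to Priya's issue.
Priya's share (€117,000) is divided into 2 shares of €58,500: Greta and Yolanda each take €58,500.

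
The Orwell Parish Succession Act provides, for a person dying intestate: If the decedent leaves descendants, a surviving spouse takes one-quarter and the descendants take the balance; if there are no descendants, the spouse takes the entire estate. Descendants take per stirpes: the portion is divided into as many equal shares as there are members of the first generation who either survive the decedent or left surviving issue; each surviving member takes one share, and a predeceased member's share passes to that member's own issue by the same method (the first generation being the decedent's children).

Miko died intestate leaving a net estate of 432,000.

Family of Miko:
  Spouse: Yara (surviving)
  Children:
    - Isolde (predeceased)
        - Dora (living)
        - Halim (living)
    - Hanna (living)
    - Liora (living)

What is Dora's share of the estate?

Dora receives 54,000.

Yara takes one-quarter of 432,000 = 108,000. The remaining 324,000 passes to the descendants.
The descendants' portion (324,000) is divided into 3 shares of 108,000: Hanna and Liora each take 108,000; Isolde's 108,000 share passes to Isolde's issue.
Isolde's share (108,000) is divided into 2 shares of 54,000: Dora and Halim each take 54,000.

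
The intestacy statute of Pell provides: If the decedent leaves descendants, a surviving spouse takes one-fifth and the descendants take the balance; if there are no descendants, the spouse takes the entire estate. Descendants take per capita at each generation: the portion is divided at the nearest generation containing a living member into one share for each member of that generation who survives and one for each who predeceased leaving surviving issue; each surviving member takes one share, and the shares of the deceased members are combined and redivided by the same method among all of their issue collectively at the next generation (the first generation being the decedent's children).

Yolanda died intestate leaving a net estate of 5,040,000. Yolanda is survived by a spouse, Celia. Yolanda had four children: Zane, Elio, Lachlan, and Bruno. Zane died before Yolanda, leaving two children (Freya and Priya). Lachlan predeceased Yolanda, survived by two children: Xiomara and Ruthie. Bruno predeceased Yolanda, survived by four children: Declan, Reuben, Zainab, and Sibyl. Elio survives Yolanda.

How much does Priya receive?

Celia takes one-fifth of 5,040,000 = 1,008,000. The remaining 4,032,000 passes to the descendants.
The descendants' portion (4,032,000) is divided at the children's generation into 4 shares of 1,008,000. Elio takes 1,008,000. The 3 shares of the deceased (Zane, Lachlan, and Bruno) are combined into a pool of 3,024,000.
That pool (3,024,000) is divided at the grandchildren's generation equally among Freya, Priya, Xiomara, Ruthie, Declan, Reuben, Zainab, and Sibyl: 378,000 each.

Priya receives 378,000.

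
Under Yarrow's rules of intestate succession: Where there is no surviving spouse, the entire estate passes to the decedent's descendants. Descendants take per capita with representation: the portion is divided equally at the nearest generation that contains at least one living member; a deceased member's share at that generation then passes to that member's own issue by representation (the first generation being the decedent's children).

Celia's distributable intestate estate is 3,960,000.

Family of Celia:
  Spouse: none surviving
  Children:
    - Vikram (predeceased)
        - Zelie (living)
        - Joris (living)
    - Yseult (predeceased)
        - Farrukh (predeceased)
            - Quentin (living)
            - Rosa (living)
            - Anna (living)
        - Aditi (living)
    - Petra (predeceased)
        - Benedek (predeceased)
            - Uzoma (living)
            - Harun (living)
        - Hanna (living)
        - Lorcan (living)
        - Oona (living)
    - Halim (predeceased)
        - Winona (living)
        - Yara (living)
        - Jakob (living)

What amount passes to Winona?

Winona receives 360,000.

The entire 3,960,000 passes to the descendants.
No child survives, so the initial division is made at the grandchildren's generation.
That amount (3,960,000) is divided into 11 shares of 360,000: Zelie, Joris, Aditi, Hanna, Lorcan, Oona, Winona, Yara, and Jakob each take 360,000; Farrukh's 360,000 share passes to Farrukh's issue; Benedek's 360,000 share passes to Benedek's issue.
Farrukh's share (360,000) is divided into 3 shares of 120,000: Quentin, Rosa, and Anna each take 120,000.
Benedek's share (360,000) is divided into 2 shares of 180,000: Uzoma and Harun each take 180,000.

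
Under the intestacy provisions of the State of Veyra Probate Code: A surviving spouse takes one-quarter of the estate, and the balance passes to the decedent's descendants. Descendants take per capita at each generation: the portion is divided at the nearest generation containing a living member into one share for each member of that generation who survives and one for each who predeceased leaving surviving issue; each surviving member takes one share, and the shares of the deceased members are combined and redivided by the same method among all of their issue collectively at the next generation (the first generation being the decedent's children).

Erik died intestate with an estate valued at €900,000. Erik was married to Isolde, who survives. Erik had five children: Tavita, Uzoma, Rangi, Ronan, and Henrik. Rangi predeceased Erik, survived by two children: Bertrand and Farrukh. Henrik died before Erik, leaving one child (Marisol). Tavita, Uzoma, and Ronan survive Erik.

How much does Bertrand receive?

Isolde takes one-quarter of €900,000 = €225,000. The remaining €675,000 passes to the descendants.
The descendants' portion (€675,000) is divided at the children's generation into 5 shares of €135,000. Tavita, Uzoma, and Ronan each take €135,000. The 2 shares of the deceased (Rangi and Henrik) are combined into a pool of €270,000.
That pool (€270,000) is divided at the grandchildren's generation equally among Bertrand, Farrukh, and Marisol: €90,000 each.

Bertrand receives €90,000.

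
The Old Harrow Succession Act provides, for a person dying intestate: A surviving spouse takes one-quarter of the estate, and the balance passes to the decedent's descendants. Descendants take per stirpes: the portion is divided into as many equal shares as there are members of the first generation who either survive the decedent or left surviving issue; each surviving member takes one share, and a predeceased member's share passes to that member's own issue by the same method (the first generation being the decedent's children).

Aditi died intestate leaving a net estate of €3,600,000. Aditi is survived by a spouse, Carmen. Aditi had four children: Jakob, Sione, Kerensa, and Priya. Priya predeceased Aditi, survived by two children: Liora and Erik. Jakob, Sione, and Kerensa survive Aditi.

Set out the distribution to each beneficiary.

Carmen takes one-quarter of €3,600,000 = €900,000. The remaining €2,700,000 passes to the descendants.
The descendants' portion (€2,700,000) is divided into 4 shares of €675,000: Jakob, Sione, and Kerensa each take €675,000; Priya's €675,000 share passes to Priya's issue.
Priya's share (€675,000) is divided into 2 shares of €337,500: Liora and Erik each take €337,500.

Carmen: €900,000; Jakob: €675,000; Sione: €675,000; Kerensa: €675,000; Liora: €337,500; Erik: €337,500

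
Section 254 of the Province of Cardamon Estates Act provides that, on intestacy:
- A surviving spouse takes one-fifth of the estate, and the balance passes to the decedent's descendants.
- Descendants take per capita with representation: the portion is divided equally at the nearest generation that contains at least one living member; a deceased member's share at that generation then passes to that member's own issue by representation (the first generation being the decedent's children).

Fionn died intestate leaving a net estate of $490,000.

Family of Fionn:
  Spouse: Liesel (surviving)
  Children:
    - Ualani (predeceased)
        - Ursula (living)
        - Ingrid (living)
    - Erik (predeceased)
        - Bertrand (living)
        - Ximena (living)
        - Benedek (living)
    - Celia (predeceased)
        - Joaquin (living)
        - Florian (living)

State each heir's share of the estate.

Liesel: $98,000; Ursula: $56,000; Ingrid: $56,000; Bertrand: $56,000; Ximena: $56,000; Benedek: $56,000; Joaquin: $56,000; Florian: $56,000

Liesel takes one-fifth of $490,000 = $98,000. The remaining $392,000 passes to the descendants.
No child survives, so the initial division is made at the grandchildren's generation.
The descendants' portion ($392,000) is divided into 7 shares of $56,000: Ursula, Ingrid, Bertrand, Ximena, Benedek, Joaquin, and Florian each take $56,000.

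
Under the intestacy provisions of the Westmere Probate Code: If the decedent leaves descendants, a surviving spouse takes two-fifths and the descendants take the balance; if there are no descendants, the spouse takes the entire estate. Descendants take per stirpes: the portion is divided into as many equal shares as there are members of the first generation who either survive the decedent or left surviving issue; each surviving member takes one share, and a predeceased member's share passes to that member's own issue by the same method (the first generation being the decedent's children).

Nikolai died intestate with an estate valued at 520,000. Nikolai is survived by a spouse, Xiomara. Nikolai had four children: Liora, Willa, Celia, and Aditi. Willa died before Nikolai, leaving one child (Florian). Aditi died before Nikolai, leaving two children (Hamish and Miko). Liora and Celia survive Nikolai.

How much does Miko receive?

Xiomara takes two-fifths of 520,000 = 208,000. The remaining 312,000 passes to the descendants.
The descendants' portion (312,000) is divided into 4 shares of 78,000: Liora and Celia each take 78,000; Willa's 78,000 share passes to Willa's issue; Aditi's 78,000 share passes to Aditi's issue.
Willa's share (78,000) passes entirely to Florian.
Aditi's share (78,000) is divided into 2 shares of 39,000: Hamish and Miko each take 39,000.

Miko receives 39,000.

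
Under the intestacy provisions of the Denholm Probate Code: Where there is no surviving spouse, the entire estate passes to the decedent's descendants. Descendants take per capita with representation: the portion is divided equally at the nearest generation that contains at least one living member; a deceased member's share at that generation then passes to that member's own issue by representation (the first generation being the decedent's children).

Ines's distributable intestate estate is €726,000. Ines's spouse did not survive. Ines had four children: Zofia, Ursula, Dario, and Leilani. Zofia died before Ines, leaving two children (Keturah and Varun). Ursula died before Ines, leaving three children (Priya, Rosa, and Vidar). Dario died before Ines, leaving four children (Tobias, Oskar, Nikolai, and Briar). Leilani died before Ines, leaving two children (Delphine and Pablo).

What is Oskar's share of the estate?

The entire €726,000 passes to the descendants.
No child survives, so the initial division is made at the grandchildren's generation.
That amount (€726,000) is divided into 11 shares of €66,000: Keturah, Varun, Priya, Rosa, Vidar, Tobias, Oskar, Nikolai, Briar, Delphine, and Pablo each take €66,000.

Oskar receives €66,000.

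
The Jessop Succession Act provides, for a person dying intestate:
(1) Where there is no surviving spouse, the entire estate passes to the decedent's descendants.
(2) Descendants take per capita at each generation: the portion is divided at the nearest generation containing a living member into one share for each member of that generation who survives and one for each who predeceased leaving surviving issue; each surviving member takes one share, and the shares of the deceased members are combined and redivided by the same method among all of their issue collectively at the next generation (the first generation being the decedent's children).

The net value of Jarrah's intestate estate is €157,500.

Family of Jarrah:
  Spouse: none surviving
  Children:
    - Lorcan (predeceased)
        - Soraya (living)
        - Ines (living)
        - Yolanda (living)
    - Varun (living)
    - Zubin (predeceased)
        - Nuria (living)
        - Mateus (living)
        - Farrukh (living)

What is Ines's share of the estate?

The entire €157,500 passes to the descendants.
That amount (€157,500) is divided at the children's generation into 3 shares of €52,500. Varun takes €52,500. The 2 shares of the deceased (Lorcan and Zubin) are combined into a pool of €105,000.
That pool (€105,000) is divided at the grandchildren's generation equally among Soraya, Ines, Yolanda, Nuria, Mateus, and Farrukh: €17,500 each.

Ines receives €17,500.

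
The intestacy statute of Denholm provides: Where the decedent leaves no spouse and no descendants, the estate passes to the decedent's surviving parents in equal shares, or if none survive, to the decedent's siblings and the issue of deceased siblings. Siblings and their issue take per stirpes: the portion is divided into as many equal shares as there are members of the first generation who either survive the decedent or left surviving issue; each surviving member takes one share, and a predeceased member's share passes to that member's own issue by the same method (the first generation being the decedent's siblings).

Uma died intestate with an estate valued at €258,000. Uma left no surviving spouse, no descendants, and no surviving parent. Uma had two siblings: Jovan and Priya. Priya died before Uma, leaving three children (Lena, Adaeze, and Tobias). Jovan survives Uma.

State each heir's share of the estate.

The entire €258,000 passes to the siblings and their issue.
That amount (€258,000) is divided into 2 shares of €129,000: Jovan takes €129,000; Priya's €129,000 share passes to Priya's issue.
Priya's share (€129,000) is divided into 3 shares of €43,000: Lena, Adaeze, and Tobias each take €43,000.

Jovan: €129,000; Lena: €43,000; Adaeze: €43,000; Tobias: €43,000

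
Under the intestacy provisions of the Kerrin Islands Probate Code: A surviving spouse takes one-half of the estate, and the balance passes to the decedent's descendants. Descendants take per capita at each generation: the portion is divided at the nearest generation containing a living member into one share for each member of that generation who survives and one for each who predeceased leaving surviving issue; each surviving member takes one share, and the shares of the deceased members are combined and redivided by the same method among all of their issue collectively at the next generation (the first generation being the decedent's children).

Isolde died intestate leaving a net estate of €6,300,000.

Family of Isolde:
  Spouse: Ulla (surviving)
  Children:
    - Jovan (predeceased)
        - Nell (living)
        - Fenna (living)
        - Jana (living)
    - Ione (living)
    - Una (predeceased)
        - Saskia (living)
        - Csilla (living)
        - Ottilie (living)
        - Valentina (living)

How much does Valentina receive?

Valentina receives €300,000.

Ulla takes one-half of €6,300,000 = €3,150,000. The remaining €3,150,000 passes to the descendants.
The descendants' portion (€3,150,000) is divided at the children's generation into 3 shares of €1,050,000. Ione takes €1,050,000. The 2 shares of the deceased (Jovan and Una) are combined into a pool of €2,100,000.
That pool (€2,100,000) is divided at the grandchildren's generation equally among Nell, Fenna, Jana, Saskia, Csilla, Ottilie, and Valentina: €300,000 each.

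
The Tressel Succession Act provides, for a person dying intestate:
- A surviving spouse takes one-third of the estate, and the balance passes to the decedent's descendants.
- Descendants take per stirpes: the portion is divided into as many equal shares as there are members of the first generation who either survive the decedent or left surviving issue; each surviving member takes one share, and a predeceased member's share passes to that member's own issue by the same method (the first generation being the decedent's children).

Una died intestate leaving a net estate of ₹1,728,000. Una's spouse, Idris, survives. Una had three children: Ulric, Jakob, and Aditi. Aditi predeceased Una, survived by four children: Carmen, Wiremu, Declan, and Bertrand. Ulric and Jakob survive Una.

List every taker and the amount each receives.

Idris: ₹576,000; Ulric: ₹384,000; Jakob: ₹384,000; Carmen: ₹96,000; Wiremu: ₹96,000; Declan: ₹96,000; Bertrand: ₹96,000

Idris takes one-third of ₹1,728,000 = ₹576,000. The remaining ₹1,152,000 passes to the descendants.
The descendants' portion (₹1,152,000) is divided into 3 shares of ₹384,000: Ulric and Jakob each take ₹384,000; Aditi's ₹384,000 share passes to Aditi's issue.
Aditi's share (₹384,000) is divided into 4 shares of ₹96,000: Carmen, Wiremu, Declan, and Bertrand each take ₹96,000.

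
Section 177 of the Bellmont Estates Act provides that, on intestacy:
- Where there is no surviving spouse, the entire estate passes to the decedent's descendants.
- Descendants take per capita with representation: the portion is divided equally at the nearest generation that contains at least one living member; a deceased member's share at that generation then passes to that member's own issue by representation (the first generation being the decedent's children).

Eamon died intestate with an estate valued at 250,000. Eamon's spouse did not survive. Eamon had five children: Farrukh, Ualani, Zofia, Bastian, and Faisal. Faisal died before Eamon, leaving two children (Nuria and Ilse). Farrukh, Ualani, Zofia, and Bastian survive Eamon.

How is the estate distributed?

Farrukh: 50,000; Ualani: 50,000; Zofia: 50,000; Bastian: 50,000; Nuria: 25,000; Ilse: 25,000

The entire 250,000 passes to the descendants.
That amount (250,000) is divided into 5 shares of 50,000: Farrukh, Ualani, Zofia, and Bastian each take 50,000; Faisal's 50,000 share passes to Faisal's issue.
Faisal's share (50,000) is divided into 2 shares of 25,000: Nuria and Ilse each take 25,000.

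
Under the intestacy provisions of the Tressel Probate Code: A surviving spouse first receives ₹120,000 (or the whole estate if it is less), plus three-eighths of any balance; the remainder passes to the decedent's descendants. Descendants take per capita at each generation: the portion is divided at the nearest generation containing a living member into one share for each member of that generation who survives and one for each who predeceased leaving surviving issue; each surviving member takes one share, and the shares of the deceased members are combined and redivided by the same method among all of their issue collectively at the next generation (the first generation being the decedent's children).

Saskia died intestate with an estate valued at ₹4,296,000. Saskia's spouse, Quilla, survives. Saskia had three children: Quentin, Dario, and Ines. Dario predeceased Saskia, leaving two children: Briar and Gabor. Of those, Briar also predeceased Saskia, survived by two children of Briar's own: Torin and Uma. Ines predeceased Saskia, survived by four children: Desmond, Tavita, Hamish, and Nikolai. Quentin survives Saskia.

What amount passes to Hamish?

Hamish receives ₹290,000.

Quilla first takes ₹120,000, leaving a balance of ₹4,176,000. Quilla then takes three-eighths of the balance (₹1,566,000), for a total of ₹1,686,000. The remaining ₹2,610,000 passes to the descendants.
The descendants' portion (₹2,610,000) is divided at the children's generation into 3 shares of ₹870,000. Quentin takes ₹870,000. The 2 shares of the deceased (Dario and Ines) are combined into a pool of ₹1,740,000.
That pool (₹1,740,000) is divided at the grandchildren's generation into 6 shares of ₹290,000. Gabor, Desmond, Tavita, Hamish, and Nikolai each take ₹290,000. The remaining share for the deceased Briar (₹290,000) is carried to the next generation.
That pool (₹290,000) is divided at the great-grandchildren's generation equally among Torin and Uma: ₹145,000 each.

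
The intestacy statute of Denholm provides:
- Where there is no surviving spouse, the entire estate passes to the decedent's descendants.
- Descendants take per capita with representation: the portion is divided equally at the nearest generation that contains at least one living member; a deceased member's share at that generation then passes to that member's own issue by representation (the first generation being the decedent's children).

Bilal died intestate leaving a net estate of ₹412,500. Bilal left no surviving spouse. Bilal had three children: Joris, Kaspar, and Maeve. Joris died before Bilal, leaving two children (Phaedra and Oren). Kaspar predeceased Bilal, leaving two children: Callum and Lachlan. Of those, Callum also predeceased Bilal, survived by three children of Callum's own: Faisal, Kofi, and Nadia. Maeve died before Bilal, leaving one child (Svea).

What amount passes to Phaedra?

The entire ₹412,500 passes to the descendants.
No child survives, so the initial division is made at the grandchildren's generation.
That amount (₹412,500) is divided into 5 shares of ₹82,500: Phaedra, Oren, Lachlan, and Svea each take ₹82,500; Callum's ₹82,500 share passes to Callum's issue.
Callum's share (₹82,500) is divided into 3 shares of ₹27,500: Faisal, Kofi, and Nadia each take ₹27,500.

Phaedra receives ₹82,500.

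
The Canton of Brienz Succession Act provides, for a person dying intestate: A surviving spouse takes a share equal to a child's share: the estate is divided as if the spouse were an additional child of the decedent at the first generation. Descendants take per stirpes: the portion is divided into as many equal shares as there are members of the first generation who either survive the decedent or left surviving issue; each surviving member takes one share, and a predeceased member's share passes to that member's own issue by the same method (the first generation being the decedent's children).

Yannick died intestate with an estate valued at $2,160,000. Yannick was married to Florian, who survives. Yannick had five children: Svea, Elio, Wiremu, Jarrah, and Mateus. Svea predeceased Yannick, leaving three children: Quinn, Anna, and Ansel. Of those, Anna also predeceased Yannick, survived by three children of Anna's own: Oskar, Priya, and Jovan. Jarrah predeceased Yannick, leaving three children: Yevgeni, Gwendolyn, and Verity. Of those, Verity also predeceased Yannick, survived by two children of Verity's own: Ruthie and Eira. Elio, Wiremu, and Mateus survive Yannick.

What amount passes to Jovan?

The spouse counts as an additional share at the children's level, so there are 6 primary shares of $360,000. Florian takes one such share ($360,000).
The children's combined portion ($1,800,000) is divided into 5 shares of $360,000: Elio, Wiremu, and Mateus each take $360,000; Svea's $360,000 share passes to Svea's issue; Jarrah's $360,000 share passes to Jarrah's issue.
Svea's share ($360,000) is divided into 3 shares of $120,000: Quinn and Ansel each take $120,000; Anna's $120,000 share passes to Anna's issue.
Anna's share ($120,000) is divided into 3 shares of $40,000: Oskar, Priya, and Jovan each take $40,000.
Jarrah's share ($360,000) is divided into 3 shares of $120,000: Yevgeni and Gwendolyn each take $120,000; Verity's $120,000 share passes to Verity's issue.
Verity's share ($120,000) is divided into 2 shares of $60,000: Ruthie and Eira each take $60,000.

Jovan receives $40,000.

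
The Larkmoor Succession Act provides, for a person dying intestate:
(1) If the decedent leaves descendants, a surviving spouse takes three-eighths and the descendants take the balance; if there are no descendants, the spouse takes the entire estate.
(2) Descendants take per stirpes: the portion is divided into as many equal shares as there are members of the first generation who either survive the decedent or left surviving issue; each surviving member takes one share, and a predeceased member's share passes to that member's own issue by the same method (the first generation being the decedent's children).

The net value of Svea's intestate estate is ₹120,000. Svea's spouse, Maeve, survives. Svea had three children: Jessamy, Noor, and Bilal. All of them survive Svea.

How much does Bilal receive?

Bilal receives ₹25,000.

Maeve takes three-eighths of ₹120,000 = ₹45,000. The remaining ₹75,000 passes to the descendants.
The descendants' portion (₹75,000) is divided into 3 shares of ₹25,000: Jessamy, Noor, and Bilal each take ₹25,000.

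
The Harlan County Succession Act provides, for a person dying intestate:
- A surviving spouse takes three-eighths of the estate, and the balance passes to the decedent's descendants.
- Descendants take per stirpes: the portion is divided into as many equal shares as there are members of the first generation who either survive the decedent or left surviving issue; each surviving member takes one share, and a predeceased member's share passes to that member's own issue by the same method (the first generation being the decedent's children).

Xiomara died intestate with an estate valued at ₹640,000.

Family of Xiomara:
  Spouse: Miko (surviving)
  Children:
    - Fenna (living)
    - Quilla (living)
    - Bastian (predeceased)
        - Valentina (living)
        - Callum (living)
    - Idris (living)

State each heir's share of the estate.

Miko takes three-eighths of ₹640,000 = ₹240,000. The remaining ₹400,000 passes to the descendants.
The descendants' portion (₹400,000) is divided into 4 shares of ₹100,000: Fenna, Quilla, and Idris each take ₹100,000; Bastian's ₹100,000 share passes to Bastian's issue.
Bastian's share (₹100,000) is divided into 2 shares of ₹50,000: Valentina and Callum each take ₹50,000.

Miko: ₹240,000; Fenna: ₹100,000; Quilla: ₹100,000; Valentina: ₹50,000; Callum: ₹50,000; Idris: ₹100,000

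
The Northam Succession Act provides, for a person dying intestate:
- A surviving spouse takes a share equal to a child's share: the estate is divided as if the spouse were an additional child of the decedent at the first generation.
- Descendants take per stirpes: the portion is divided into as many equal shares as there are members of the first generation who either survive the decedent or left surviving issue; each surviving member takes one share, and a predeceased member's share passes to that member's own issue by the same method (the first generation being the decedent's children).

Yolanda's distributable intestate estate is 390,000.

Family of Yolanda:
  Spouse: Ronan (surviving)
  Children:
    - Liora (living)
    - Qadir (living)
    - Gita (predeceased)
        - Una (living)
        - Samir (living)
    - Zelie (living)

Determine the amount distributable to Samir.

The spouse counts as an additional share at the children's level, so there are 5 primary shares of 78,000. Ronan takes one such share (78,000).
The children's combined portion (312,000) is divided into 4 shares of 78,000: Liora, Qadir, and Zelie each take 78,000; Gita's 78,000 share passes to Gita's issue.
Gita's share (78,000) is divided into 2 shares of 39,000: Una and Samir each take 39,000.

Samir receives 39,000.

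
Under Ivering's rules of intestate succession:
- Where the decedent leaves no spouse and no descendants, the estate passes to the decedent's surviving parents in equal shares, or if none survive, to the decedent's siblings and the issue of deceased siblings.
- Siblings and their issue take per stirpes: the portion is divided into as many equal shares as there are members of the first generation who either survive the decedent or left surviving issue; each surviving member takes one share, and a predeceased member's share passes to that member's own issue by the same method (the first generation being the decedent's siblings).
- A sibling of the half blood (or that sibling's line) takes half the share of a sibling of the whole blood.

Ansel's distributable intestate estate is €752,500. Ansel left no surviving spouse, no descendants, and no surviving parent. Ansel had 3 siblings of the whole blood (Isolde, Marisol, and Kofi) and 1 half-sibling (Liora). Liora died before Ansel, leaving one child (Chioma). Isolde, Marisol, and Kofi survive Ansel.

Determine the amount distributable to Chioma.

The entire €752,500 passes to the siblings and their issue.
Counting each half-blood sibling's line as half a unit, there are 7/2 units in €752,500, so one unit is €215,000. Whole-blood lines (Isolde, Marisol, and Kofi) take €215,000 each; half-blood lines (Liora) take €107,500 each.
Liora's share (€107,500) passes entirely to Chioma.

Chioma receives €107,500.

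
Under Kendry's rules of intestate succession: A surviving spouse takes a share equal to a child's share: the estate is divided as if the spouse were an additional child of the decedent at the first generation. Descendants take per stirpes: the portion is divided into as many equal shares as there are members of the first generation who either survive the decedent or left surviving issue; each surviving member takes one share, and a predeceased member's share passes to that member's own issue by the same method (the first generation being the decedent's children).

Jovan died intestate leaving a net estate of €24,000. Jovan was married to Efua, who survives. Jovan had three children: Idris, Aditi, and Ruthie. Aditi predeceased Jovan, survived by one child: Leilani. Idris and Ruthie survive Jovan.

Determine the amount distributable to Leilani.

Leilani receives €6,000.

The spouse counts as an additional share at the children's level, so there are 4 primary shares of €6,000. Efua takes one such share (€6,000).
The children's combined portion (€18,000) is divided into 3 shares of €6,000: Idris and Ruthie each take €6,000; Aditi's €6,000 share passes to Aditi's issue.
Aditi's share (€6,000) passes entirely to Leilani.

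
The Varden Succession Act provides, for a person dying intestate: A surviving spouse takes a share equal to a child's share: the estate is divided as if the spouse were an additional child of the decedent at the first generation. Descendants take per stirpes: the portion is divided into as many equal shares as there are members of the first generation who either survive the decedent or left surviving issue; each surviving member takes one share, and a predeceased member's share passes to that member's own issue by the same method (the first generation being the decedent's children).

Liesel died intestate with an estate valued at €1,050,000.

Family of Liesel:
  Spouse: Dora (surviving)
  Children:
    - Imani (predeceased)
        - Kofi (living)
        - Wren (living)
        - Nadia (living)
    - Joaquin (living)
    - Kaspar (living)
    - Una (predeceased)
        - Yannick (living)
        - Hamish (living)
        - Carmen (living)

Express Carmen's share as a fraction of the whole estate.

The spouse counts as an additional share at the children's level, so there are 5 primary shares of €210,000. Dora takes one such share (€210,000).
The children's combined portion (€840,000) is divided into 4 shares of €210,000: Joaquin and Kaspar each take €210,000; Imani's €210,000 share passes to Imani's issue; Una's €210,000 share passes to Una's issue.
Imani's share (€210,000) is divided into 3 shares of €70,000: Kofi, Wren, and Nadia each take €70,000.
Una's share (€210,000) is divided into 3 shares of €70,000: Yannick, Hamish, and Carmen each take €70,000.

Carmen receives 1/15 of the estate.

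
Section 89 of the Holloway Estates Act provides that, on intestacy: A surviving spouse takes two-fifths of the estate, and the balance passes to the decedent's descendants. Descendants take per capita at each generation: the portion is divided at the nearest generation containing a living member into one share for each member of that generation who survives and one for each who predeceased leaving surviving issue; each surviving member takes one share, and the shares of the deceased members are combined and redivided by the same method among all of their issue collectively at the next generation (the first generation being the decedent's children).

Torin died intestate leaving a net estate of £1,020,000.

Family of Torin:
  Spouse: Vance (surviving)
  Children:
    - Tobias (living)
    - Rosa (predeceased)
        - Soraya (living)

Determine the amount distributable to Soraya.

Soraya receives £306,000.

Vance takes two-fifths of £1,020,000 = £408,000. The remaining £612,000 passes to the descendants.
The descendants' portion (£612,000) is divided at the children's generation into 2 shares of £306,000. Tobias takes £306,000. The remaining share for the deceased Rosa (£306,000) is carried to the next generation.
That pool (£306,000) passes entirely to Soraya, the sole taker at the grandchildren's generation.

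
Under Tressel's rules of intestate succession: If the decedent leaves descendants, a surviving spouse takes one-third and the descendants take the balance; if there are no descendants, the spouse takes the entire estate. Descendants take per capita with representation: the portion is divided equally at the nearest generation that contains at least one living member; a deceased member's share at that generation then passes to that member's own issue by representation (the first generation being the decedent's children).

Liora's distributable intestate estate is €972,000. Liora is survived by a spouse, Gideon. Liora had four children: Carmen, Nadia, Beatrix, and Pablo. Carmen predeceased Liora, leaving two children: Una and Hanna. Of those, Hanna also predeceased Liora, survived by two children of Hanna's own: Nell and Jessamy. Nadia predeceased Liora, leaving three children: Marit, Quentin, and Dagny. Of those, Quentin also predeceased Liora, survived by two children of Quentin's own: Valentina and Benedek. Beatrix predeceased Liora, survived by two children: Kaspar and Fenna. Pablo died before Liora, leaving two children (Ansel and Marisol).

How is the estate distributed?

Gideon: €324,000; Una: €72,000; Nell: €36,000; Jessamy: €36,000; Marit: €72,000; Valentina: €36,000; Benedek: €36,000; Dagny: €72,000; Kaspar: €72,000; Fenna: €72,000; Ansel: €72,000; Marisol: €72,000

Gideon takes one-third of €972,000 = €324,000. The remaining €648,000 passes to the descendants.
No child survives, so the initial division is made at the grandchildren's generation.
The descendants' portion (€648,000) is divided into 9 shares of €72,000: Una, Marit, Dagny, Kaspar, Fenna, Ansel, and Marisol each take €72,000; Hanna's €72,000 share passes to Hanna's issue; Quentin's €72,000 share passes to Quentin's issue.
Hanna's share (€72,000) is divided into 2 shares of €36,000: Nell and Jessamy each take €36,000.
Quentin's share (€72,000) is divided into 2 shares of €36,000: Valentina and Benedek each take €36,000.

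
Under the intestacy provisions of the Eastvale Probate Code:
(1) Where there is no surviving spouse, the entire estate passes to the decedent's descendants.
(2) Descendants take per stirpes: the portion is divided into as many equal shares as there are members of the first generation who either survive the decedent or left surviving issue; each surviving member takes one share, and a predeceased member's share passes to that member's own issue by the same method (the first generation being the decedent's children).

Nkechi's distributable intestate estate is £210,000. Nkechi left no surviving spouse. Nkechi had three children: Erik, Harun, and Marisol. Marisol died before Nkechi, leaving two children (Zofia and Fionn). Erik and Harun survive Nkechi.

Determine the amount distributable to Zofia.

Zofia receives £35,000.

The entire £210,000 passes to the descendants.
That amount (£210,000) is divided into 3 shares of £70,000: Erik and Harun each take £70,000; Marisol's £70,000 share passes to Marisol's issue.
Marisol's share (£70,000) is divided into 2 shares of £35,000: Zofia and Fionn each take £35,000.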